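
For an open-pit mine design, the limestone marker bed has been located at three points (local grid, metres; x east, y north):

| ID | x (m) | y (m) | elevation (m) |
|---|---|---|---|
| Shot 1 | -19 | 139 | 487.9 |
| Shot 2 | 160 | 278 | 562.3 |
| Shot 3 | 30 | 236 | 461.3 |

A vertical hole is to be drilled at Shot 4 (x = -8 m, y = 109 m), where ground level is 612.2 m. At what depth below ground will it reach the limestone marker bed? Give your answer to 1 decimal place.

Let the plane be z = a·x + b·y + c.
Shot 2−Shot 1: 179a + 139b = 74.4;  Shot 3−Shot 1: 49a + 97b = −26.6.
Solving gives a = 1.03433, b = −0.79672.
Then c = 487.9 − a·-19 − b·139 = 618.30.
At (-8, 109): z_contact = −8.27 − 86.84 + 618.30 = 523.18 m.
Depth below ground = 612.2 − 523.18 = 89.0 m.

89.0 m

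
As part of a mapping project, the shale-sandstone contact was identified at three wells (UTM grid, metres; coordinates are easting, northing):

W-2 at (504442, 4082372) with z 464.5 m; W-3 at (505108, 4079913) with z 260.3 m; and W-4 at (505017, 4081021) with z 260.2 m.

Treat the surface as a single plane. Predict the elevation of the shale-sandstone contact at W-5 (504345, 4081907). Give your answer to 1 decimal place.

524.1 m

Let the plane be z = a·easting + b·northing + c.
W-3−W-2: 666a − 2459b = −204.2;  W-4−W-2: 575a − 1351b = −204.3.
Solving gives a = −0.440524235, b = −0.036270492.
Then c = 464.5 − a·504442 − b·4082372 = 370753.07.
At (504345, 4081907): z = −222176.2 − 148052.8 + 370753.07 = 524.1 m.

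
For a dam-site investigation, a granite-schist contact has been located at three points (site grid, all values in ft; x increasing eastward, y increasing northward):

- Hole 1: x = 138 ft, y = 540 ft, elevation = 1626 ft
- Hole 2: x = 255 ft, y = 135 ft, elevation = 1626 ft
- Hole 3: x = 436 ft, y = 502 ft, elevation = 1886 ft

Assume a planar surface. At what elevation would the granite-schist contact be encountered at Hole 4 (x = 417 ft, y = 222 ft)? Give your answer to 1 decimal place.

1795.5 ft

Two edge vectors: Hole 1→Hole 2 = (117, -405, 0), Hole 1→Hole 3 = (298, -38, 260).
Normal n = (Hole 1→Hole 2) × (Hole 1→Hole 3) = (-105300, -30420, 116244).
So ∂z/∂x = −n_x/n_z = 0.90585 and ∂z/∂y = −n_y/n_z = 0.26169.
Intercept c from Hole 1: 1626 − 125.01 − 141.31 = 1359.68.
At (417, 222): z = 377.7 + 58.1 + 1359.68 = 1795.5 ft.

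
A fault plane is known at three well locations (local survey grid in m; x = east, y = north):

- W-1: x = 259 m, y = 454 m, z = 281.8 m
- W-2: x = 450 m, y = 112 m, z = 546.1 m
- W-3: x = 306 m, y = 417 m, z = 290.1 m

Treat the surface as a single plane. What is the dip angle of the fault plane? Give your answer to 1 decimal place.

55.0°

Let the plane be z = a·x + b·y + c.
W-2−W-1: 191a − 342b = 264.3;  W-3−W-1: 47a − 37b = 8.3.
Solving gives a = −0.77057, b = −1.20315.
Gradient magnitude |∇z| = √(a² + b²) = √(0.59377 + 1.44758) = 1.42876.
True dip = arctan(1.42876) = 55.0°, dipping toward NNE (azimuth ≈ 033°).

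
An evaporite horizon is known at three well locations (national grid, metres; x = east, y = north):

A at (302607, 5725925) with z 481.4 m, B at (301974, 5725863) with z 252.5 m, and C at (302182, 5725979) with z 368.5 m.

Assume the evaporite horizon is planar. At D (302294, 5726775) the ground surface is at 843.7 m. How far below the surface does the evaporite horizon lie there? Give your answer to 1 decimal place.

Two edge vectors: A→B = (-633, -62, -228.9), A→C = (-425, 54, -112.9).
Normal n = (A→B) × (A→C) = (19360.4, 25816.8, -60532).
So ∂z/∂x = −n_x/n_z = 0.319837441 and ∂z/∂y = −n_y/n_z = 0.426498381.
Intercept c from A: 481.4 − 96785.05 − 2442097.74 = −2538401.39.
At (302294, 5726775): z_contact = 96684.94 + 2442460.27 − 2538401.39 = 743.81 m.
Depth below ground = 843.7 − 743.81 = 99.9 m.

99.9 m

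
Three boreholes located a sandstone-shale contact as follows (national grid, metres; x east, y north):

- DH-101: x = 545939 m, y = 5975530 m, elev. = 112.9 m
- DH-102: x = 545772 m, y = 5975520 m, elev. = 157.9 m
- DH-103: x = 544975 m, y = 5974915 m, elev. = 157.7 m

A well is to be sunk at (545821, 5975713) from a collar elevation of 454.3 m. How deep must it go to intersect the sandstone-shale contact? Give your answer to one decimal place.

236.3 m

Let the plane be z = a·x + b·y + c.
DH-102−DH-101: −167a − 10b = 45;  DH-103−DH-101: −964a − 615b = 44.8.
Solving gives a = −0.292558964, b = 0.385734702.
Then c = 112.9 − a·545939 − b·5975530 = −2145137.03.
At (545821, 5975713): z_contact = −159684.83 + 2305039.87 − 2145137.03 = 218.01 m.
Depth below ground = 454.3 − 218.01 = 236.3 m.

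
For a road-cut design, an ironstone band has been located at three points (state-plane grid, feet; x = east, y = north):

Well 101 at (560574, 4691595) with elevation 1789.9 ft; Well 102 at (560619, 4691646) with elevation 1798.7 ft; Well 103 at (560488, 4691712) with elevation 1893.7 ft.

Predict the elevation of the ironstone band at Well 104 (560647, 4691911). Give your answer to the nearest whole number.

Two edge vectors: Well 101→Well 102 = (45, 51, 8.8), Well 101→Well 103 = (-86, 117, 103.8).
Normal n = (Well 101→Well 102) × (Well 101→Well 103) = (4264.2, -5427.8, 9651).
So ∂z/∂x = −n_x/n_z = −0.44184022 and ∂z/∂y = −n_y/n_z = 0.56240804.
Intercept c from Well 101: 1789.9 + 247684.14 − 2638590.75 = −2389116.71.
At (560647, 4691911): z = −247716.4 + 2638768.5 − 2389116.71 = 1935.4 ft.

1935 ft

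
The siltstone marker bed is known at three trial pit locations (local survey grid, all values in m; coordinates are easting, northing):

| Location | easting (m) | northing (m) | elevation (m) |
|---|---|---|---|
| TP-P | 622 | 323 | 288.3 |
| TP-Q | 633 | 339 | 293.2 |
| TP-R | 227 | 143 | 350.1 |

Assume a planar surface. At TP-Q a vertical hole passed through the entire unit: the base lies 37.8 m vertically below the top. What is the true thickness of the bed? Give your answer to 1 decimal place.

30.4 m

Two edge vectors: TP-P→TP-Q = (11, 16, 4.9), TP-P→TP-R = (-395, -180, 61.8).
Normal n = (TP-P→TP-Q) × (TP-P→TP-R) = (1870.8, -2615.3, 4340).
So ∂z/∂easting = −n_x/n_z = −0.43106 and ∂z/∂northing = −n_y/n_z = 0.60260.
|∇z| = √(a²+b²) = 0.74091, so dip δ = arctan(0.74091) = 36.54°.
True thickness = vertical thickness × cos δ = 37.8 × cos 36.54° = 30.4 m.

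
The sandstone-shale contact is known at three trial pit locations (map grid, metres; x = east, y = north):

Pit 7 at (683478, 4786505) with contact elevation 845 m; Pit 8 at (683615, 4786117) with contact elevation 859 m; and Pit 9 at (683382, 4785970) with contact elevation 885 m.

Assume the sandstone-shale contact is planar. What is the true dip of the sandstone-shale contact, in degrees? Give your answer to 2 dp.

Two edge vectors: Pit 7→Pit 8 = (137, -388, 14), Pit 7→Pit 9 = (-96, -535, 40).
Normal n = (Pit 7→Pit 8) × (Pit 7→Pit 9) = (-8030, -6824, -110543).
So ∂z/∂x = −n_x/n_z = −0.07264 and ∂z/∂y = −n_y/n_z = −0.06173.
Gradient magnitude |∇z| = √(a² + b²) = √(0.00528 + 0.00381) = 0.09533.
True dip = arctan(0.09533) = 5.45°, dipping toward NE (azimuth ≈ 050°).

5.45°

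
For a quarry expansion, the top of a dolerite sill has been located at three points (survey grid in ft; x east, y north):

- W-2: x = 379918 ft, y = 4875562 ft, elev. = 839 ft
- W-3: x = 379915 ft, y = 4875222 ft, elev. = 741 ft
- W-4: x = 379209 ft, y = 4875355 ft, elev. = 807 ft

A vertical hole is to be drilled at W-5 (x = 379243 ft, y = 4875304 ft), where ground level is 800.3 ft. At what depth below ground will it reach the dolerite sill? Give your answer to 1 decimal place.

Let the plane be z = a·x + b·y + c.
W-3−W-2: −3a − 340b = −98;  W-4−W-2: −709a − 207b = −32.
Solving gives a = −0.039120109, b = 0.288580472.
Then c = 839 − a·379918 − b·4875562 = −1391290.55.
At (379243, 4875304): z_contact = −14836.03 + 1406917.53 − 1391290.55 = 790.95 ft.
Depth below ground = 800.3 − 790.95 = 9.3 ft.

9.3 ft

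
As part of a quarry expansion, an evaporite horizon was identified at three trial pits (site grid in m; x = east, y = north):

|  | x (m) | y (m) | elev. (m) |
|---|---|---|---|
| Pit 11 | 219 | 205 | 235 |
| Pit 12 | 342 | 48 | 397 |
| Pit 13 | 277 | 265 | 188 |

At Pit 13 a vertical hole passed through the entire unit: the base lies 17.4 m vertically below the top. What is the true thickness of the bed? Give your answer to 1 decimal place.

Let the plane be z = a·x + b·y + c.
Pit 12−Pit 11: 123a − 157b = 162;  Pit 13−Pit 11: 58a + 60b = −47.
Solving gives a = 0.14200, b = −0.92060.
|∇z| = √(a²+b²) = 0.93149, so dip δ = arctan(0.93149) = 42.97°.
True thickness = vertical thickness × cos δ = 17.4 × cos 42.97° = 12.7 m.

12.7 m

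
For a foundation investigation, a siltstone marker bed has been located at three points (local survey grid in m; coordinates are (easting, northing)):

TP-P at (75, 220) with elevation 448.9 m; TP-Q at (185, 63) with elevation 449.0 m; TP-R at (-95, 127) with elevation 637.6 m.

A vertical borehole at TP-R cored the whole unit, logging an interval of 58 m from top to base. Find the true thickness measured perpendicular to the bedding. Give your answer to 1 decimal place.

Two edge vectors: TP-P→TP-Q = (110, -157, 0.1), TP-P→TP-R = (-170, -93, 188.7).
Normal n = (TP-P→TP-Q) × (TP-P→TP-R) = (-29616.6, -20774, -36920).
So ∂z/∂E = −n_x/n_z = −0.80218 and ∂z/∂N = −n_y/n_z = −0.56268.
|∇z| = √(a²+b²) = 0.97985, so dip δ = arctan(0.97985) = 44.42°.
True thickness = vertical thickness × cos δ = 58 × cos 44.42° = 41.4 m.

41.4 m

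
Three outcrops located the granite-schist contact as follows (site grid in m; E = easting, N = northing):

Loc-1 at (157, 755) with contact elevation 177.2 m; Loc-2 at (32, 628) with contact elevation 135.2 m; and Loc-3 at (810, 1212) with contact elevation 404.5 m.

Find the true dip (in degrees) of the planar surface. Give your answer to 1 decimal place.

Two edge vectors: Loc-1→Loc-2 = (-125, -127, -42), Loc-1→Loc-3 = (653, 457, 227.3).
Normal n = (Loc-1→Loc-2) × (Loc-1→Loc-3) = (-9673.1, 986.5, 25806).
So ∂z/∂E = −n_x/n_z = 0.37484 and ∂z/∂N = −n_y/n_z = −0.03823.
Gradient magnitude |∇z| = √(a² + b²) = √(0.14050 + 0.00146) = 0.37678.
True dip = arctan(0.37678) = 20.6°, dipping toward W (azimuth ≈ 276°).

20.6°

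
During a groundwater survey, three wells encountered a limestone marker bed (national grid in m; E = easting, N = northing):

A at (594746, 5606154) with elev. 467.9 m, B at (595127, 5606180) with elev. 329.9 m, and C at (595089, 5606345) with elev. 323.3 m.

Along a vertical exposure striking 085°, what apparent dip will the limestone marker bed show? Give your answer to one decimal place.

20.0°

Two edge vectors: A→B = (381, 26, -138), A→C = (343, 191, -144.6).
Normal n = (A→B) × (A→C) = (22598.4, 7758.6, 63853).
So ∂z/∂E = −n_x/n_z = −0.35391 and ∂z/∂N = −n_y/n_z = −0.12151.
Unit vector along 085° is (sin 85°, cos 85°) = (0.9962, 0.0872).
Slope in that direction = a·(0.9962) + b·(0.0872) = −0.36316.
Apparent dip = arctan|0.36316| = 20.0° (true dip is 20.5°, so apparent ≤ true as expected).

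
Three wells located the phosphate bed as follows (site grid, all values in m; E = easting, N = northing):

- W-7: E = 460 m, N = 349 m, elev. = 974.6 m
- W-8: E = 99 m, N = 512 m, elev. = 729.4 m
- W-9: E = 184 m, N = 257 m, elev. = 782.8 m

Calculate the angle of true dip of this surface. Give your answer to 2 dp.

Let the plane be z = a·E + b·N + c.
W-8−W-7: −361a + 163b = −245.2;  W-9−W-7: −276a − 92b = −191.8.
Solving gives a = 0.68826, b = 0.02001.
Gradient magnitude |∇z| = √(a² + b²) = √(0.47370 + 0.00040) = 0.68855.
True dip = arctan(0.68855) = 34.55°, dipping toward W (azimuth ≈ 268°).

34.55°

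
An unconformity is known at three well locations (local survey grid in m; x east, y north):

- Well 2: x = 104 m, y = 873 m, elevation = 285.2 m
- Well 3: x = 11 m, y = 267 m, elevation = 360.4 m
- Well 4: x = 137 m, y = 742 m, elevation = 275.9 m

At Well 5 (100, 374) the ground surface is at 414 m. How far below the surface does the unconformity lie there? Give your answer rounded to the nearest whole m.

Let the plane be z = a·x + b·y + c.
Well 3−Well 2: −93a − 606b = 75.2;  Well 4−Well 2: 33a − 131b = −9.3.
Solving gives a = −0.48125, b = −0.05024.
Then c = 285.2 − a·104 − b·873 = 379.11.
At (100, 374): z_contact = −48.1 − 18.8 + 379.11 = 312.2 m.
Depth below ground = 414 − 312.2 = 102 m.

102 m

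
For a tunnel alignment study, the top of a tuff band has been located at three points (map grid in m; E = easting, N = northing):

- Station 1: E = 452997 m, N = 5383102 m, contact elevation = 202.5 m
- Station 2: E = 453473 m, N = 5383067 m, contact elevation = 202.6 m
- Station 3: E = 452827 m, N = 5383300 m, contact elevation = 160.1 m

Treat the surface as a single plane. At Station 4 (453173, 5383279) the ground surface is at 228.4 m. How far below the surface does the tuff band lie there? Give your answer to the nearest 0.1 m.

Two edge vectors: Station 1→Station 2 = (476, -35, 0.1), Station 1→Station 3 = (-170, 198, -42.4).
Normal n = (Station 1→Station 2) × (Station 1→Station 3) = (1464.2, 20165.4, 88298).
So ∂z/∂E = −n_x/n_z = −0.016582482 and ∂z/∂N = −n_y/n_z = −0.228378899.
Intercept c from Station 1: 202.5 + 7511.81 + 1229386.91 = 1237101.22.
At (453173, 5383279): z_contact = −7514.73 − 1229427.33 + 1237101.22 = 159.16 m.
Depth below ground = 228.4 − 159.16 = 69.2 m.

69.2 m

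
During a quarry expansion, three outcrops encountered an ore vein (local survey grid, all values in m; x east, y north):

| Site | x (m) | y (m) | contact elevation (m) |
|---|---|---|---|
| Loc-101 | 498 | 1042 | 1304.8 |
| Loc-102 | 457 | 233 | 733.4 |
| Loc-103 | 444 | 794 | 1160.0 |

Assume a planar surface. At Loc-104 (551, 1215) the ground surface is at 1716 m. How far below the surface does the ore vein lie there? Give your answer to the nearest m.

Let the plane be z = a·x + b·y + c.
Loc-102−Loc-101: −41a − 809b = −571.4;  Loc-103−Loc-101: −54a − 248b = −144.8.
Solving gives a = −0.73286, b = 0.74345.
Then c = 1304.8 − a·498 − b·1042 = 895.09.
At (551, 1215): z_contact = −403.8 + 903.3 + 895.09 = 1394.6 m.
Depth below ground = 1716 − 1394.6 = 321 m.

321 m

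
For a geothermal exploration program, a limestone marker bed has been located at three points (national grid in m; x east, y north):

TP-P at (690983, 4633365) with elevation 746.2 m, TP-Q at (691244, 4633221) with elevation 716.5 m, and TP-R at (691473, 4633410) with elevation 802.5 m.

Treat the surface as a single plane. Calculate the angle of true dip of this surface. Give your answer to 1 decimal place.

Let the plane be z = a·x + b·y + c.
TP-Q−TP-P: 261a − 144b = −29.7;  TP-R−TP-P: 490a + 45b = 56.3.
Solving gives a = 0.08226, b = 0.35535.
Gradient magnitude |∇z| = √(a² + b²) = √(0.00677 + 0.12628) = 0.36475.
True dip = arctan(0.36475) = 20.0°, dipping toward SSW (azimuth ≈ 193°).

20.0°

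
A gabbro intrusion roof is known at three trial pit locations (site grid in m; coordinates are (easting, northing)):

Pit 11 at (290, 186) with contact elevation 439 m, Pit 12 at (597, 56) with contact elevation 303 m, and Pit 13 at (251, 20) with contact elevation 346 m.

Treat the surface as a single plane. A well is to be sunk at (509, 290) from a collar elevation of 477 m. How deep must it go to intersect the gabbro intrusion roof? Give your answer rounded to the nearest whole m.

Two edge vectors: Pit 11→Pit 12 = (307, -130, -136), Pit 11→Pit 13 = (-39, -166, -93).
Normal n = (Pit 11→Pit 12) × (Pit 11→Pit 13) = (-10486, 33855, -56032).
So ∂z/∂E = −n_x/n_z = −0.18714 and ∂z/∂N = −n_y/n_z = 0.60421.
Intercept c from Pit 11: 439 + 54.27 − 112.38 = 380.89.
At (509, 290): z_contact = −95.3 + 175.2 + 380.89 = 460.9 m.
Depth below ground = 477 − 460.9 = 16 m.

16 m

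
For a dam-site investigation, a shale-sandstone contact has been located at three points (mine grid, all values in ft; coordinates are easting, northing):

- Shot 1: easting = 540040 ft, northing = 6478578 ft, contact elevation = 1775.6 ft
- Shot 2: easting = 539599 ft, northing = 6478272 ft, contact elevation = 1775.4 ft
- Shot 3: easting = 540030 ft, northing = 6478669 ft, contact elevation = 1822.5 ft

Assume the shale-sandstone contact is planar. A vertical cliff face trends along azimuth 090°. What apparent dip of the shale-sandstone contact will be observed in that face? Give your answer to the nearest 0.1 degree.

Let the plane be z = a·easting + b·northing + c.
Shot 2−Shot 1: −441a − 306b = −0.2;  Shot 3−Shot 1: −10a + 91b = 46.9.
Solving gives a = −0.33186, b = 0.47892.
Unit vector along 090° is (sin 90°, cos 90°) = (1.0000, 0.0000).
Slope in that direction = a·(1.0000) + b·(0.0000) = −0.33186.
Apparent dip = arctan|0.33186| = 18.4° (true dip is 30.2°, so apparent ≤ true as expected).

18.4°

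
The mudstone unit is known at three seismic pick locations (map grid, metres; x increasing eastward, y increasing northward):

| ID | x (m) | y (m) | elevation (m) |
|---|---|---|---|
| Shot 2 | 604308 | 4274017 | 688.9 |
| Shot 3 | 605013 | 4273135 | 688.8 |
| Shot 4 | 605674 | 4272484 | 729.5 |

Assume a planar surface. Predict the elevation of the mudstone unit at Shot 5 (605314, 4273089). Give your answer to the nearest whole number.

Let the plane be z = a·x + b·y + c.
Shot 3−Shot 2: 705a − 882b = −0.1;  Shot 4−Shot 2: 1366a − 1533b = 40.6.
Solving gives a = 0.28991028, b = 0.23184438.
Then c = 688.9 − a·604308 − b·4274017 = −1165413.03.
At (605314, 4273089): z = 175486.7 + 990691.7 − 1165413.03 = 765.4 m.

765 m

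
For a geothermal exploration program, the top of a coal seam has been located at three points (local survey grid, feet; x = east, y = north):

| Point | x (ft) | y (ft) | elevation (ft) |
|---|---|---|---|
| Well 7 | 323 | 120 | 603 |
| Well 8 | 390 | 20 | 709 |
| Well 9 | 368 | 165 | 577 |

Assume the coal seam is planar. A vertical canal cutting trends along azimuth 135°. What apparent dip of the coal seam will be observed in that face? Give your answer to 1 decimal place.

39.2°

Let the plane be z = a·x + b·y + c.
Well 8−Well 7: 67a − 100b = 106;  Well 9−Well 7: 45a + 45b = −26.
Solving gives a = 0.28876, b = −0.86653.
Unit vector along 135° is (sin 135°, cos 135°) = (0.7071, -0.7071).
Slope in that direction = a·(0.7071) + b·(-0.7071) = 0.81691.
Apparent dip = arctan|0.81691| = 39.2° (true dip is 42.4°, so apparent ≤ true as expected).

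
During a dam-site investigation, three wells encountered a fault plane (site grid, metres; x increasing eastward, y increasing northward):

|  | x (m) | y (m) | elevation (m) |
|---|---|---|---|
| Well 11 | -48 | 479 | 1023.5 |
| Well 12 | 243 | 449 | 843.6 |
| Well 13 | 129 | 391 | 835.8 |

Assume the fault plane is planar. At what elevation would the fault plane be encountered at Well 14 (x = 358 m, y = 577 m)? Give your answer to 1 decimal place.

Two edge vectors: Well 11→Well 12 = (291, -30, -179.9), Well 11→Well 13 = (177, -88, -187.7).
Normal n = (Well 11→Well 12) × (Well 11→Well 13) = (-10200.2, 22778.4, -20298).
So ∂z/∂x = −n_x/n_z = −0.50252 and ∂z/∂y = −n_y/n_z = 1.12220.
Intercept c from Well 11: 1023.5 − 24.12 − 537.53 = 461.85.
At (358, 577): z = −179.9 + 647.5 + 461.85 = 929.5 m.

929.5 m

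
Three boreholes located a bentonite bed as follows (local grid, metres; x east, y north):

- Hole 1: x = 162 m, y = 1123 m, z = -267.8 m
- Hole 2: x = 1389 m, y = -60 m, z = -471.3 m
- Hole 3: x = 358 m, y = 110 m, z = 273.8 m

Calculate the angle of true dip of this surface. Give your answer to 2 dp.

Two edge vectors: Hole 1→Hole 2 = (1227, -1183, -203.5), Hole 1→Hole 3 = (196, -1013, 541.6).
Normal n = (Hole 1→Hole 2) × (Hole 1→Hole 3) = (-846858.3, -704429.2, -1011083).
So ∂z/∂x = −n_x/n_z = −0.83758 and ∂z/∂y = −n_y/n_z = −0.69671.
Gradient magnitude |∇z| = √(a² + b²) = √(0.70153 + 0.48540) = 1.08947.
True dip = arctan(1.08947) = 47.45°, dipping toward NE (azimuth ≈ 050°).

47.45°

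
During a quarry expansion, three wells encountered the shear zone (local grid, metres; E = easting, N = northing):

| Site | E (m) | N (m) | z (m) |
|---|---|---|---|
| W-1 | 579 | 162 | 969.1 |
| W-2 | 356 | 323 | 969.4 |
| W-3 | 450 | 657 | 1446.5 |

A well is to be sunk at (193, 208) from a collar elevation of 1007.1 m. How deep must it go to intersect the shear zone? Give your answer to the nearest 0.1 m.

Let the plane be z = a·E + b·N + c.
W-2−W-1: −223a + 161b = 0.3;  W-3−W-1: −129a + 495b = 477.4.
Solving gives a = 0.85602, b = 1.18753.
Then c = 969.1 − a·579 − b·162 = 281.09.
At (193, 208): z_contact = 165.21 + 247.01 + 281.09 = 693.30 m.
Depth below ground = 1007.1 − 693.30 = 313.8 m.

313.8 m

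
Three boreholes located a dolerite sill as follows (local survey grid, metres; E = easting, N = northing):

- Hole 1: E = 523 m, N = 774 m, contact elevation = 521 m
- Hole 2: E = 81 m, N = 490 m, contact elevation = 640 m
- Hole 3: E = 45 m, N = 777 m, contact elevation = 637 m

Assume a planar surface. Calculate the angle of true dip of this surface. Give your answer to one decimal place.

13.8°

Let the plane be z = a·E + b·N + c.
Hole 2−Hole 1: −442a − 284b = 119;  Hole 3−Hole 1: −478a + 3b = 116.
Solving gives a = −0.24293, b = −0.04093.
Gradient magnitude |∇z| = √(a² + b²) = √(0.05902 + 0.00167) = 0.24636.
True dip = arctan(0.24636) = 13.8°, dipping toward E (azimuth ≈ 080°).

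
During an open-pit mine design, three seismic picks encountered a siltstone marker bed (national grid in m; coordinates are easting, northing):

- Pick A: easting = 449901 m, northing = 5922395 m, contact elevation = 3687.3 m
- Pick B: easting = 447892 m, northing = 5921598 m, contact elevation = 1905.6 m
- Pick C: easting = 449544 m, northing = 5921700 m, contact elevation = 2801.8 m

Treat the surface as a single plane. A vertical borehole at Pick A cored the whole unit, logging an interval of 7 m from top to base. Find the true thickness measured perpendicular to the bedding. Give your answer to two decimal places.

4.63 m

Let the plane be z = a·easting + b·northing + c.
Pick B−Pick A: −2009a − 797b = −1781.7;  Pick C−Pick A: −357a − 695b = −885.5.
Solving gives a = 0.47902, b = 1.02804.
|∇z| = √(a²+b²) = 1.13417, so dip δ = arctan(1.13417) = 48.60°.
True thickness = vertical thickness × cos δ = 7 × cos 48.60° = 4.63 m.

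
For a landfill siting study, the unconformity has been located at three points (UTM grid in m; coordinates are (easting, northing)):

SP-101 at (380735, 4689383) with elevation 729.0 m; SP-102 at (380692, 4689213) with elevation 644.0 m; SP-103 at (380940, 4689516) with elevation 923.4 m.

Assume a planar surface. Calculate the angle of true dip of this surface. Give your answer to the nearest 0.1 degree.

Let the plane be z = a·E + b·N + c.
SP-102−SP-101: −43a − 170b = −85;  SP-103−SP-101: 205a + 133b = 194.4.
Solving gives a = 0.74639, b = 0.31121.
Gradient magnitude |∇z| = √(a² + b²) = √(0.55709 + 0.09685) = 0.80867.
True dip = arctan(0.80867) = 39.0°, dipping toward WSW (azimuth ≈ 247°).

39.0°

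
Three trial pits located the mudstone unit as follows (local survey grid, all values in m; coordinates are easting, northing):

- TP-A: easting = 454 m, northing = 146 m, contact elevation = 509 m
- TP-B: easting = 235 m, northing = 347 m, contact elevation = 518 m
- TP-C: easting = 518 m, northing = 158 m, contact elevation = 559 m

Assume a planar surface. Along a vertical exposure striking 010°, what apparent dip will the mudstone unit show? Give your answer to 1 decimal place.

Two edge vectors: TP-A→TP-B = (-219, 201, 9), TP-A→TP-C = (64, 12, 50).
Normal n = (TP-A→TP-B) × (TP-A→TP-C) = (9942, 11526, -15492).
So ∂z/∂easting = −n_x/n_z = 0.64175 and ∂z/∂northing = −n_y/n_z = 0.74400.
Unit vector along 010° is (sin 10°, cos 10°) = (0.1736, 0.9848).
Slope in that direction = a·(0.1736) + b·(0.9848) = 0.84413.
Apparent dip = arctan|0.84413| = 40.2° (true dip is 44.5°, so apparent ≤ true as expected).

40.2°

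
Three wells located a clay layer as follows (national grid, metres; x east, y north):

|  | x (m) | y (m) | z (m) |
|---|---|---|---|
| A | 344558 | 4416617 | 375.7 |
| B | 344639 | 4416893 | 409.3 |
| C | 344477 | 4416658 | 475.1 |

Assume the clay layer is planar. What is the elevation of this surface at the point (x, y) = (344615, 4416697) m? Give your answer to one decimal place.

351.4 m

Let the plane be z = a·x + b·y + c.
B−A: 81a + 276b = 33.6;  C−A: −81a + 41b = 99.4.
Solving gives a = −1.014791448, b = 0.419558360.
Then c = 375.7 − a·344558 − b·4416617 = −1502998.37.
At (344615, 4416697): z = −349712.4 + 1853062.1 − 1502998.37 = 351.4 m.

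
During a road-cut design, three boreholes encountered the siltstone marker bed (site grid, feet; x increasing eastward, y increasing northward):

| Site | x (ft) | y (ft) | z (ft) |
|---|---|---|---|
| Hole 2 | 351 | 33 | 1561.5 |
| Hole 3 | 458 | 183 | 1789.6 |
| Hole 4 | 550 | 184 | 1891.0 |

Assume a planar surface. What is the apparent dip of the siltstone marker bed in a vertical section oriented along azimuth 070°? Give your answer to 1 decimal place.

52.0°

Let the plane be z = a·x + b·y + c.
Hole 3−Hole 2: 107a + 150b = 228.1;  Hole 4−Hole 2: 199a + 151b = 329.5.
Solving gives a = 1.09413, b = 0.74019.
Unit vector along 070° is (sin 70°, cos 70°) = (0.9397, 0.3420).
Slope in that direction = a·(0.9397) + b·(0.3420) = 1.28130.
Apparent dip = arctan|1.28130| = 52.0° (true dip is 52.9°, so apparent ≤ true as expected).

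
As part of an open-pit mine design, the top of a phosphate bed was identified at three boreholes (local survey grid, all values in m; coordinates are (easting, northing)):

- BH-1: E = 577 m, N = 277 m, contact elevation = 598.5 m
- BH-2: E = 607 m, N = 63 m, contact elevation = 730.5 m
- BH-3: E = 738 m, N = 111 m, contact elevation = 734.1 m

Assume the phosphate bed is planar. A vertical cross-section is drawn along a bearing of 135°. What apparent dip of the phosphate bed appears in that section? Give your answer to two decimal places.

Two edge vectors: BH-1→BH-2 = (30, -214, 132), BH-1→BH-3 = (161, -166, 135.6).
Normal n = (BH-1→BH-2) × (BH-1→BH-3) = (-7106.4, 17184, 29474).
So ∂z/∂E = −n_x/n_z = 0.24111 and ∂z/∂N = −n_y/n_z = −0.58302.
Unit vector along 135° is (sin 135°, cos 135°) = (0.7071, -0.7071).
Slope in that direction = a·(0.7071) + b·(-0.7071) = 0.58275.
Apparent dip = arctan|0.58275| = 30.23° (true dip is 32.2°, so apparent ≤ true as expected).

30.23°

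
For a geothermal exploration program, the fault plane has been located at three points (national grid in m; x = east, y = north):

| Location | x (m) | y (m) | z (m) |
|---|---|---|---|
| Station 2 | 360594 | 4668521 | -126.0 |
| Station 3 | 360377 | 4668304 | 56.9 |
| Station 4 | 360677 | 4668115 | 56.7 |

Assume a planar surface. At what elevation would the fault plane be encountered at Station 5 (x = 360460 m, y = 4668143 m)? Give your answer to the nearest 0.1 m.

113.0 m

Two edge vectors: Station 2→Station 3 = (-217, -217, 182.9), Station 2→Station 4 = (83, -406, 182.7).
Normal n = (Station 2→Station 3) × (Station 2→Station 4) = (34611.5, 54826.6, 106113).
So ∂z/∂x = −n_x/n_z = −0.326175869 and ∂z/∂y = −n_y/n_z = −0.516681274.
Intercept c from Station 2: -126 + 117617.06 + 2412137.38 = 2529628.44.
At (360460, 4668143): z = −117573.4 − 2411942.1 + 2529628.44 = 113.0 m.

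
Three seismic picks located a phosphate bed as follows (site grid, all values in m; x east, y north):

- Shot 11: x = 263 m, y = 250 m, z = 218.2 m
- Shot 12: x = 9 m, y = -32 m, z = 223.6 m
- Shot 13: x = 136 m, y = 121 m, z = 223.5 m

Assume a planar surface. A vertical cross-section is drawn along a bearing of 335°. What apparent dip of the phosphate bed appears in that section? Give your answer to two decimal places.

17.07°

Let the plane be z = a·x + b·y + c.
Shot 12−Shot 11: −254a − 282b = 5.4;  Shot 13−Shot 11: −127a − 129b = 5.3.
Solving gives a = −0.26181, b = 0.21667.
Unit vector along 335° is (sin 335°, cos 335°) = (-0.4226, 0.9063).
Slope in that direction = a·(-0.4226) + b·(0.9063) = 0.30701.
Apparent dip = arctan|0.30701| = 17.07° (true dip is 18.8°, so apparent ≤ true as expected).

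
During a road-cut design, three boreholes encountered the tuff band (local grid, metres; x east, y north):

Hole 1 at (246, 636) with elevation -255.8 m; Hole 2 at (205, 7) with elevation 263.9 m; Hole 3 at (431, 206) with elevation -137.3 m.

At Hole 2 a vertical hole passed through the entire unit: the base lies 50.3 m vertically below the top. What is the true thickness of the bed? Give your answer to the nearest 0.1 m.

30.0 m

Two edge vectors: Hole 1→Hole 2 = (-41, -629, 519.7), Hole 1→Hole 3 = (185, -430, 118.5).
Normal n = (Hole 1→Hole 2) × (Hole 1→Hole 3) = (148934.5, 101003, 133995).
So ∂z/∂x = −n_x/n_z = −1.11149 and ∂z/∂y = −n_y/n_z = −0.75378.
|∇z| = √(a²+b²) = 1.34298, so dip δ = arctan(1.34298) = 53.33°.
True thickness = vertical thickness × cos δ = 50.3 × cos 53.33° = 30.0 m.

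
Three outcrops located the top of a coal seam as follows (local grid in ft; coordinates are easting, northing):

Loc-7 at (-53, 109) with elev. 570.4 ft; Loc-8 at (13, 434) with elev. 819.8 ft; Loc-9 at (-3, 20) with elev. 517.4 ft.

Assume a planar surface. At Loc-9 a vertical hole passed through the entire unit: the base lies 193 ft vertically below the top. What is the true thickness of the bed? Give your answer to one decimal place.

154.0 ft

Two edge vectors: Loc-7→Loc-8 = (66, 325, 249.4), Loc-7→Loc-9 = (50, -89, -53).
Normal n = (Loc-7→Loc-8) × (Loc-7→Loc-9) = (4971.6, 15968, -22124).
So ∂z/∂easting = −n_x/n_z = 0.22472 and ∂z/∂northing = −n_y/n_z = 0.72175.
|∇z| = √(a²+b²) = 0.75592, so dip δ = arctan(0.75592) = 37.09°.
True thickness = vertical thickness × cos δ = 193 × cos 37.09° = 154.0 ft.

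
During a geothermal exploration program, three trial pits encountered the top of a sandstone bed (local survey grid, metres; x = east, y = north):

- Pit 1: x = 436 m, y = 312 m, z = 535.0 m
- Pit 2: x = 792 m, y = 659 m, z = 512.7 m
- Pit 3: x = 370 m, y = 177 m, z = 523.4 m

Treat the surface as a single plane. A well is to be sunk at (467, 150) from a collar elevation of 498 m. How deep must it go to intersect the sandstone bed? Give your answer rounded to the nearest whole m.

8 m

Let the plane be z = a·x + b·y + c.
Pit 2−Pit 1: 356a + 347b = −22.3;  Pit 3−Pit 1: −66a − 135b = −11.6.
Solving gives a = −0.27966, b = 0.22265.
Then c = 535 − a·436 − b·312 = 587.47.
At (467, 150): z_contact = −130.6 + 33.4 + 587.47 = 490.3 m.
Depth below ground = 498 − 490.3 = 8 m.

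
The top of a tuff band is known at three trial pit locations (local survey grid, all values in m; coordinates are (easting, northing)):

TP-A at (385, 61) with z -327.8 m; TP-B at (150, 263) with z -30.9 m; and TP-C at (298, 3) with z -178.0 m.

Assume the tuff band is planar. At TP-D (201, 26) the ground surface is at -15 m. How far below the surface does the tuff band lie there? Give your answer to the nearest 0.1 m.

22.3 m

Let the plane be z = a·E + b·N + c.
TP-B−TP-A: −235a + 202b = 296.9;  TP-C−TP-A: −87a − 58b = 149.8.
Solving gives a = −1.52159, b = −0.30037.
Then c = -327.8 − a·385 − b·61 = 276.34.
At (201, 26): z_contact = −305.84 − 7.81 + 276.34 = -37.31 m.
Depth below ground = -15 − (-37.31) = 22.3 m.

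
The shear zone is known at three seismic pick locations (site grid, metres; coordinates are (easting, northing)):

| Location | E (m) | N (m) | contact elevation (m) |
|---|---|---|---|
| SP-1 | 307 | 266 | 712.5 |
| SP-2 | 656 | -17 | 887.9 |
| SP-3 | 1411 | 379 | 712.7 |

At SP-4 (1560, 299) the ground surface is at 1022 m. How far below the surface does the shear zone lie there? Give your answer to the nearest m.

257 m

Two edge vectors: SP-1→SP-2 = (349, -283, 175.4), SP-1→SP-3 = (1104, 113, 0.2).
Normal n = (SP-1→SP-2) × (SP-1→SP-3) = (-19876.8, 193571.8, 351869).
So ∂z/∂E = −n_x/n_z = 0.05649 and ∂z/∂N = −n_y/n_z = −0.55012.
Intercept c from SP-1: 712.5 − 17.34 + 146.33 = 841.49.
At (1560, 299): z_contact = 88.1 − 164.5 + 841.49 = 765.1 m.
Depth below ground = 1022 − 765.1 = 257 m.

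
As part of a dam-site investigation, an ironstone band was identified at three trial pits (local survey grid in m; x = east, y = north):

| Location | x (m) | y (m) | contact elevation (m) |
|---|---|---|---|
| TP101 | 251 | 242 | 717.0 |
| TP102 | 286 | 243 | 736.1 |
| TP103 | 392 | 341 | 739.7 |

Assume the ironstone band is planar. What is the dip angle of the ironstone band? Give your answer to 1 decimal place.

38.7°

Let the plane be z = a·x + b·y + c.
TP102−TP101: 35a + 1b = 19.1;  TP103−TP101: 141a + 99b = 22.7.
Solving gives a = 0.56203, b = −0.57118.
Gradient magnitude |∇z| = √(a² + b²) = √(0.31588 + 0.32625) = 0.80133.
True dip = arctan(0.80133) = 38.7°, dipping toward NW (azimuth ≈ 315°).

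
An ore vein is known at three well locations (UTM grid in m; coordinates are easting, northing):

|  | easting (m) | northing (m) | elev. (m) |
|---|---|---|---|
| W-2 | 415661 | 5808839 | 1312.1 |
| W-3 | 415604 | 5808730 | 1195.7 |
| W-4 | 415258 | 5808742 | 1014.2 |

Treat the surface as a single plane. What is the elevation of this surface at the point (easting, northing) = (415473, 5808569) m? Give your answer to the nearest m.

Let the plane be z = a·easting + b·northing + c.
W-3−W-2: −57a − 109b = −116.4;  W-4−W-2: −403a − 97b = −297.9.
Solving gives a = 0.55159904, b = 0.77943903.
Then c = 1312.1 − a·415661 − b·5808839 = −4755601.96.
At (415473, 5808569): z = 229174.5 + 4527425.4 − 4755601.96 = 998.0 m.

998 m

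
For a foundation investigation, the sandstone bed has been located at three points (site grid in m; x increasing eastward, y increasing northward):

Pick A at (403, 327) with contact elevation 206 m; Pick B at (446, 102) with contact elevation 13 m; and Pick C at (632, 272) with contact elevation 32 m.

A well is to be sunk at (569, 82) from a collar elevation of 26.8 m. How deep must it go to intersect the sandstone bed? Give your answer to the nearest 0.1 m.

Let the plane be z = a·x + b·y + c.
Pick B−Pick A: 43a − 225b = −193;  Pick C−Pick A: 229a − 55b = −174.
Solving gives a = −0.58045, b = 0.74685.
Then c = 206 − a·403 − b·327 = 195.70.
At (569, 82): z_contact = −330.28 + 61.24 + 195.70 = -73.33 m.
Depth below ground = 26.8 − (-73.33) = 100.1 m.

100.1 m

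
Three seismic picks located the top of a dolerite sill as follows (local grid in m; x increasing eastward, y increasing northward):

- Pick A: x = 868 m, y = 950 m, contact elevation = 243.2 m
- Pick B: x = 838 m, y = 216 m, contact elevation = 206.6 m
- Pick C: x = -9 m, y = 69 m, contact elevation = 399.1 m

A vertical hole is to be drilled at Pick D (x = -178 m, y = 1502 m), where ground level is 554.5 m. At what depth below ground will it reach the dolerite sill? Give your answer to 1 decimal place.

29.9 m

Let the plane be z = a·x + b·y + c.
Pick B−Pick A: −30a − 734b = −36.6;  Pick C−Pick A: −877a − 881b = 155.9.
Solving gives a = −0.237612, b = 0.059575.
Then c = 243.2 − a·868 − b·950 = 392.85.
At (-178, 1502): z_contact = 42.29 + 89.48 + 392.85 = 524.63 m.
Depth below ground = 554.5 − 524.63 = 29.9 m.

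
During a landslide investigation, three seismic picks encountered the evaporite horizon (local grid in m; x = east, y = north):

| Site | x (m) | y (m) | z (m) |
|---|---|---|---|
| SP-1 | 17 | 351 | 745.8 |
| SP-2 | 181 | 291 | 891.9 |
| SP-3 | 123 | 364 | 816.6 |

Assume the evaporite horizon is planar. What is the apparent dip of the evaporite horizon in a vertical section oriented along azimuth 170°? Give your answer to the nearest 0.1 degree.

29.9°

Two edge vectors: SP-1→SP-2 = (164, -60, 146.1), SP-1→SP-3 = (106, 13, 70.8).
Normal n = (SP-1→SP-2) × (SP-1→SP-3) = (-6147.3, 3875.4, 8492).
So ∂z/∂x = −n_x/n_z = 0.72389 and ∂z/∂y = −n_y/n_z = −0.45636.
Unit vector along 170° is (sin 170°, cos 170°) = (0.1736, -0.9848).
Slope in that direction = a·(0.1736) + b·(-0.9848) = 0.57513.
Apparent dip = arctan|0.57513| = 29.9° (true dip is 40.6°, so apparent ≤ true as expected).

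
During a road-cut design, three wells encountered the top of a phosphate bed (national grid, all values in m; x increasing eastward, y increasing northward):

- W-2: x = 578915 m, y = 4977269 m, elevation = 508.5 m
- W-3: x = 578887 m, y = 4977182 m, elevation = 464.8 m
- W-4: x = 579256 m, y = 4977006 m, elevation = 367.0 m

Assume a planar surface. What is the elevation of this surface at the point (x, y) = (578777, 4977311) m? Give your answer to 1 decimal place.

Two edge vectors: W-2→W-3 = (-28, -87, -43.7), W-2→W-4 = (341, -263, -141.5).
Normal n = (W-2→W-3) × (W-2→W-4) = (817.4, -18863.7, 37031).
So ∂z/∂x = −n_x/n_z = −0.022073398 and ∂z/∂y = −n_y/n_z = 0.509402933.
Intercept c from W-2: 508.5 + 12778.62 − 2535435.43 = −2522148.30.
At (578777, 4977311): z = −12775.6 + 2535456.8 − 2522148.30 = 532.9 m.

532.9 m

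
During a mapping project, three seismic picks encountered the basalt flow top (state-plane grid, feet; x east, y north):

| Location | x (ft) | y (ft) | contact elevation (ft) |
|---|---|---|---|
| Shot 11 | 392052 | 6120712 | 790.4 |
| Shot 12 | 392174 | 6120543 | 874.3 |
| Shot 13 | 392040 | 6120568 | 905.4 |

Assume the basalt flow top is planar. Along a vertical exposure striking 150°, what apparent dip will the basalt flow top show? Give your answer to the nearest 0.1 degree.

Let the plane be z = a·x + b·y + c.
Shot 12−Shot 11: 122a − 169b = 83.9;  Shot 13−Shot 11: −12a − 144b = 115.
Solving gives a = −0.37525, b = −0.76734.
Unit vector along 150° is (sin 150°, cos 150°) = (0.5000, -0.8660).
Slope in that direction = a·(0.5000) + b·(-0.8660) = 0.47691.
Apparent dip = arctan|0.47691| = 25.5° (true dip is 40.5°, so apparent ≤ true as expected).

25.5°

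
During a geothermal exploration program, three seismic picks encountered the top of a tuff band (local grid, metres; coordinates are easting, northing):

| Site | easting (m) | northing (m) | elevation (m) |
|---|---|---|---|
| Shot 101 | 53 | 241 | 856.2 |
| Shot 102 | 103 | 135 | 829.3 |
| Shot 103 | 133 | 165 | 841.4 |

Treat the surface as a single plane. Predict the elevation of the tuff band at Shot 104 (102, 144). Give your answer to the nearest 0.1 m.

831.9 m

Two edge vectors: Shot 101→Shot 102 = (50, -106, -26.9), Shot 101→Shot 103 = (80, -76, -14.8).
Normal n = (Shot 101→Shot 102) × (Shot 101→Shot 103) = (-475.6, -1412, 4680).
So ∂z/∂easting = −n_x/n_z = 0.10162 and ∂z/∂northing = −n_y/n_z = 0.30171.
Intercept c from Shot 101: 856.2 − 5.39 − 72.71 = 778.10.
At (102, 144): z = 10.4 + 43.4 + 778.10 = 831.9 m.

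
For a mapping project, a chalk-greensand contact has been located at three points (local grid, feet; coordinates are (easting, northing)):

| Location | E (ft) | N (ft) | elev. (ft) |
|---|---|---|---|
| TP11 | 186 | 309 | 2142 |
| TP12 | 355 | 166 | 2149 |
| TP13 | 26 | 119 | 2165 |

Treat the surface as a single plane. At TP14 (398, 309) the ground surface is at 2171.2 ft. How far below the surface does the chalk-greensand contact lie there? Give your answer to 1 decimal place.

Let the plane be z = a·E + b·N + c.
TP12−TP11: 169a − 143b = 7;  TP13−TP11: −160a − 190b = 23.
Solving gives a = −0.03562, b = −0.09105.
Then c = 2142 − a·186 − b·309 = 2176.76.
At (398, 309): z_contact = −14.18 − 28.14 + 2176.76 = 2134.45 ft.
Depth below ground = 2171.2 − 2134.45 = 36.8 ft.

36.8 ft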